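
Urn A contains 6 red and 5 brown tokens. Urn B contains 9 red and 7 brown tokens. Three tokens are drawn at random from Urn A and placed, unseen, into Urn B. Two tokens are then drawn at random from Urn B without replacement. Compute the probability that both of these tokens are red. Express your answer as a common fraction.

Condition on how many of the transferred tokens are red (from Urn A: 6 red of 11; then Urn B has 19 total).
  0 red: C(6,0)C(5,3)/C(11,3) = 2/33; then P = C(9,2)/C(19,2) = 4/19
  1 red: C(6,1)C(5,2)/C(11,3) = 4/11; then P = C(10,2)/C(19,2) = 5/19
  2 red: C(6,2)C(5,1)/C(11,3) = 5/11; then P = C(11,2)/C(19,2) = 55/171
  3 red: C(6,3)C(5,0)/C(11,3) = 4/33; then P = C(12,2)/C(19,2) = 22/57
P(both red) = 63/209 ≈ 0.3014.

63/209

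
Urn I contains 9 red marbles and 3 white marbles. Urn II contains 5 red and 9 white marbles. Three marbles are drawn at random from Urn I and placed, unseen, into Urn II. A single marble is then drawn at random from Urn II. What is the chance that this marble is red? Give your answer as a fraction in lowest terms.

29/68

Condition on how many of the transferred marbles are red (from Urn I: 9 red of 12; then Urn II has 17 total).
  0 red: C(9,0)C(3,3)/C(12,3) = 1/220; then P = 5/17
  1 red: C(9,1)C(3,2)/C(12,3) = 27/220; then P = 6/17
  2 red: C(9,2)C(3,1)/C(12,3) = 27/55; then P = 7/17
  3 red: C(9,3)C(3,0)/C(12,3) = 21/55; then P = 8/17
P(red from Urn II) = 29/68 ≈ 0.4265.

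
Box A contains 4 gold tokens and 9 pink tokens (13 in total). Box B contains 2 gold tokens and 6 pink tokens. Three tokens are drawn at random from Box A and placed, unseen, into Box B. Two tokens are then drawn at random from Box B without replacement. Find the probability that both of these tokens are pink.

75/143

Condition on how many of the transferred tokens are pink (from Box A: 9 pink of 13; then Box B has 11 total).
  0 pink: C(9,0)C(4,3)/C(13,3) = 2/143; then P = C(6,2)/C(11,2) = 3/11
  1 pink: C(9,1)C(4,2)/C(13,3) = 27/143; then P = C(7,2)/C(11,2) = 21/55
  2 pink: C(9,2)C(4,1)/C(13,3) = 72/143; then P = C(8,2)/C(11,2) = 28/55
  3 pink: C(9,3)C(4,0)/C(13,3) = 42/143; then P = C(9,2)/C(11,2) = 36/55
P(both pink) = 75/143 ≈ 0.5245.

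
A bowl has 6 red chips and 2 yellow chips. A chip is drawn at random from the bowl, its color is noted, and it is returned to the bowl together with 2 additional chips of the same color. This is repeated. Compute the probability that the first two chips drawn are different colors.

3/10

Either yellow then red, or red then yellow; after the first draw the total is 10.
P = (2/8)·(6/10) + (6/8)·(2/10) = 3/10 ≈ 0.3000.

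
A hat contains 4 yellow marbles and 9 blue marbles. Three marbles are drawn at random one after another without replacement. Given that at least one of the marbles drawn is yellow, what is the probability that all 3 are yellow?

2/101

P(all 3 yellow) = C(4,3)/C(13,3) = 2/143; P(at least one yellow) = 1 − C(9,3)/C(13,3) = 101/143.
Since 'all 3 yellow' ⊆ 'at least one yellow', P(all 3 | at least one) = 2/143 / 101/143 = 2/101 ≈ 0.0198.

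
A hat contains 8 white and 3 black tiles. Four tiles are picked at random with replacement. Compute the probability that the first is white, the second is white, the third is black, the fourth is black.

Multiply the conditional probability of each draw in order, with replacement (the composition resets each draw).
P = (8/11) · (8/11) · (3/11) · (3/11) = 576/14641 ≈ 0.0393.

576/14641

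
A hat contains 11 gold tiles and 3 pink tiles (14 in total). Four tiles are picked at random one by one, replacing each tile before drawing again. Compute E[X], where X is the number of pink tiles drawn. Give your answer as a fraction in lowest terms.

6/7

By linearity of expectation, E[X] = Σ P(draw i is pink); each independent draw has P(pink) = 3/14.
E[X] = 4 · 3/14 = 6/7 ≈ 0.8571.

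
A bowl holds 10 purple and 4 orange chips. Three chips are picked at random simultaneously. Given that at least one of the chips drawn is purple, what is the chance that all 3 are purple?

1/3

P(all 3 purple) = C(10,3)/C(14,3) = 30/91; P(at least one purple) = 1 − C(4,3)/C(14,3) = 90/91.
Since 'all 3 purple' ⊆ 'at least one purple', P(all 3 | at least one) = 30/91 / 90/91 = 1/3 ≈ 0.3333.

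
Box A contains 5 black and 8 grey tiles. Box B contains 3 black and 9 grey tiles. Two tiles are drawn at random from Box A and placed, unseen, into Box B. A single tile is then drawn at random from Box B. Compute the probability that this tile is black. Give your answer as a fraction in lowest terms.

Condition on how many of the transferred tiles are black (from Box A: 5 black of 13; then Box B has 14 total).
  0 black: C(5,0)C(8,2)/C(13,2) = 14/39; then P = 3/14
  1 black: C(5,1)C(8,1)/C(13,2) = 20/39; then P = 4/14
  2 black: C(5,2)C(8,0)/C(13,2) = 5/39; then P = 5/14
P(black from Box B) = 7/26 ≈ 0.2692.

7/26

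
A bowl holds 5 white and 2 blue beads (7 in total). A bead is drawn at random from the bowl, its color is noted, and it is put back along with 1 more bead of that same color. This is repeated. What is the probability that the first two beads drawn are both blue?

3/28

After a blue draw the bowl holds 3 blue out of 8.
P = (2/7)·(3/8) = 3/28 ≈ 0.1071.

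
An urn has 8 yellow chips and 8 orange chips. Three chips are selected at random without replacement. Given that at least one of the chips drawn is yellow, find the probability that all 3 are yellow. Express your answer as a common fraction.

1/9

P(all 3 yellow) = C(8,3)/C(16,3) = 1/10; P(at least one yellow) = 1 − C(8,3)/C(16,3) = 9/10.
Since 'all 3 yellow' ⊆ 'at least one yellow', P(all 3 | at least one) = 1/10 / 9/10 = 1/9 ≈ 0.1111.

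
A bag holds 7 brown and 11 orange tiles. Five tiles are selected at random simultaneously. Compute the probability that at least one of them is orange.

Use the complement: P(at least one orange) = 1 − P(no orange).
P(none) = C(7,5)/C(18,5) = 21/8568.
So P = 1 − 21/8568 = 407/408 ≈ 0.9975.

407/408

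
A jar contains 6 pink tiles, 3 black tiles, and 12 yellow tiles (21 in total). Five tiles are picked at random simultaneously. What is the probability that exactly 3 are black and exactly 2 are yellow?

Unordered draws without replacement: count favorable combinations over C(21,5).
Favorable = C(6,0) · C(3,3) · C(12,2) = 66; total = C(21,5) = 20349.
P = 66/20349 = 22/6783 ≈ 0.0032.

22/6783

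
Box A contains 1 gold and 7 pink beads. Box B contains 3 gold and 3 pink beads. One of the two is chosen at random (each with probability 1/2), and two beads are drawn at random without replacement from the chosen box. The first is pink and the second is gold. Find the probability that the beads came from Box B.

12/17

P(E | Box A) = 1/8; P(E | Box B) = 3/10.
P(E) = 1/2·1/8 + 1/2·3/10 = 17/80.
By Bayes' rule, P(Box B | E) = 3/20 / 17/80 = 12/17 ≈ 0.7059.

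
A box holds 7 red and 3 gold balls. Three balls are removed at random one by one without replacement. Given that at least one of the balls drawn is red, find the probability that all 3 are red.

P(all 3 red) = C(7,3)/C(10,3) = 7/24; P(at least one red) = 1 − C(3,3)/C(10,3) = 119/120.
Since 'all 3 red' ⊆ 'at least one red', P(all 3 | at least one) = 7/24 / 119/120 = 5/17 ≈ 0.2941.

5/17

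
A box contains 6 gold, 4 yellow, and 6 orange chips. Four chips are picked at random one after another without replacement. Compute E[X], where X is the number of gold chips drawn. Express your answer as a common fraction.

By linearity of expectation, E[X] = Σ P(draw i is gold); by symmetry each draw (even without replacement) has P(gold) = 6/16.
E[X] = 4 · 6/16 = 3/2 ≈ 1.5000.

3/2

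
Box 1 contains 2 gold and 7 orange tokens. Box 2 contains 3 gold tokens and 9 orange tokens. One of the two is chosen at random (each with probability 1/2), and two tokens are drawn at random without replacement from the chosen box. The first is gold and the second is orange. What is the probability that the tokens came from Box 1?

P(E | Box 1) = 7/36; P(E | Box 2) = 9/44.
P(E) = 1/2·7/36 + 1/2·9/44 = 79/396.
By Bayes' rule, P(Box 1 | E) = 7/72 / 79/396 = 77/158 ≈ 0.4873.

77/158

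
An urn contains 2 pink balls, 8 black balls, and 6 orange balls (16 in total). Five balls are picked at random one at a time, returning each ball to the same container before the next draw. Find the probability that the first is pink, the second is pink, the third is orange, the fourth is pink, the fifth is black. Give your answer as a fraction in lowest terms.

Multiply the conditional probability of each draw in order, with replacement (the composition resets each draw).
P = (2/16) · (2/16) · (6/16) · (2/16) · (8/16) = 3/8192 ≈ 0.0004.

3/8192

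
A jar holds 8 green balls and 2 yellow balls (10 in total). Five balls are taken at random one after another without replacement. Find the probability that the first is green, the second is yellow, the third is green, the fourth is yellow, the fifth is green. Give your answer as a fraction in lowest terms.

Multiply the conditional probability of each draw in order, without replacement, so each draw removes one from its color and from the total.
P = (8/10) · (2/9) · (7/8) · (1/7) · (6/6) = 1/45 ≈ 0.0222.

1/45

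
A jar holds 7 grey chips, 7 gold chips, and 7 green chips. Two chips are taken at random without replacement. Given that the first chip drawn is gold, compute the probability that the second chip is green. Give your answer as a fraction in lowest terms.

After removing 1 gold, the jar has 7 green out of 20 remaining.
P(second is green | given) = 7/20 ≈ 0.3500.

7/20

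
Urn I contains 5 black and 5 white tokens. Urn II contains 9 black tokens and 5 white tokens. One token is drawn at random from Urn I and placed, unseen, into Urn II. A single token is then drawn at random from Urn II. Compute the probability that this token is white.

Condition on how many of the transferred tokens are white (from Urn I: 5 white of 10; then Urn II has 15 total).
  0 white: C(5,0)C(5,1)/C(10,1) = 1/2; then P = 5/15
  1 white: C(5,1)C(5,0)/C(10,1) = 1/2; then P = 6/15
P(white from Urn II) = 11/30 ≈ 0.3667.

11/30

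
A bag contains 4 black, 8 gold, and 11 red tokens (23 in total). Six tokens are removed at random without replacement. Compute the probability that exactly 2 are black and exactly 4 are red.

60/3059

Unordered draws without replacement: count favorable combinations over C(23,6).
Favorable = C(4,2) · C(8,0) · C(11,4) = 1980; total = C(23,6) = 100947.
P = 1980/100947 = 60/3059 ≈ 0.0196.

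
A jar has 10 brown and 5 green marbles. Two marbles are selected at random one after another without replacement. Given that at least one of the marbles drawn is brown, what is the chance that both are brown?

P(both brown) = C(10,2)/C(15,2) = 3/7; P(at least one brown) = 1 − C(5,2)/C(15,2) = 19/21.
Since 'both brown' ⊆ 'at least one brown', P(both | at least one) = 3/7 / 19/21 = 9/19 ≈ 0.4737.

9/19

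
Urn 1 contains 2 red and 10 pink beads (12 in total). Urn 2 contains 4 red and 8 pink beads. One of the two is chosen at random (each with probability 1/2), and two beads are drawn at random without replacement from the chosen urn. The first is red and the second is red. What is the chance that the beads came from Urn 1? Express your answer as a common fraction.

P(E | Urn 1) = 1/66; P(E | Urn 2) = 1/11.
P(E) = 1/2·1/66 + 1/2·1/11 = 7/132.
By Bayes' rule, P(Urn 1 | E) = 1/132 / 7/132 = 1/7 ≈ 0.1429.

1/7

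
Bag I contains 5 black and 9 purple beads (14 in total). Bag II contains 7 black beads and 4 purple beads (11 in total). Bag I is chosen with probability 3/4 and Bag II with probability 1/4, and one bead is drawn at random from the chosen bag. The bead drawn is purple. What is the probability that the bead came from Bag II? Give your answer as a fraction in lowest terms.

56/353

P(purple | Bag I) = 9/14; P(purple | Bag II) = 4/11.
P(purple) = 3/4·9/14 + 1/4·4/11 = 353/616.
By Bayes' rule, P(Bag II | purple) = 1/11 / 353/616 = 56/353 ≈ 0.1586.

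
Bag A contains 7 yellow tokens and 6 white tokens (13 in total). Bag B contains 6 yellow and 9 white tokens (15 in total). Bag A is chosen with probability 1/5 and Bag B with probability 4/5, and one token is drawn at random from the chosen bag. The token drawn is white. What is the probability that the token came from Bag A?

5/31

P(white | Bag A) = 6/13; P(white | Bag B) = 3/5.
P(white) = 1/5·6/13 + 4/5·3/5 = 186/325.
By Bayes' rule, P(Bag A | white) = 6/65 / 186/325 = 5/31 ≈ 0.1613.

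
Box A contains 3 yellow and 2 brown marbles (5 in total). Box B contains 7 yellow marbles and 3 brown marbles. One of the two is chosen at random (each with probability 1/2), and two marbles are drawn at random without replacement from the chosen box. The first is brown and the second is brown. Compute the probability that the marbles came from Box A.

3/5

P(E | Box A) = 1/10; P(E | Box B) = 1/15.
P(E) = 1/2·1/10 + 1/2·1/15 = 1/12.
By Bayes' rule, P(Box A | E) = 1/20 / 1/12 = 3/5 ≈ 0.6000.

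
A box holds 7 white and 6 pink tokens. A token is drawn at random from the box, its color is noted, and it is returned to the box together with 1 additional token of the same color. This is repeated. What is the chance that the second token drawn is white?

7/13

Condition on the first draw. If first is white (prob 7/13), second-white has prob (8)/(14); if not (prob 6/13), it has prob 7/(14).
P = (7/13)·(8/14) + (6/13)·(7/14) = 7/13 ≈ 0.5385.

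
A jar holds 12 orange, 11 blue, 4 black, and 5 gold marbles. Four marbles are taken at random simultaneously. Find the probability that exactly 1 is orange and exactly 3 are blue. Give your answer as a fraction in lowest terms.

99/1798

Unordered draws without replacement: count favorable combinations over C(32,4).
Favorable = C(12,1) · C(11,3) · C(4,0) · C(5,0) = 1980; total = C(32,4) = 35960.
P = 1980/35960 = 99/1798 ≈ 0.0551.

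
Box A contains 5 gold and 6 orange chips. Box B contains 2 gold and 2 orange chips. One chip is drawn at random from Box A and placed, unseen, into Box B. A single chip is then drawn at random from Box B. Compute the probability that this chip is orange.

28/55

Condition on how many of the transferred chips are orange (from Box A: 6 orange of 11; then Box B has 5 total).
  0 orange: C(6,0)C(5,1)/C(11,1) = 5/11; then P = 2/5
  1 orange: C(6,1)C(5,0)/C(11,1) = 6/11; then P = 3/5
P(orange from Box B) = 28/55 ≈ 0.5091.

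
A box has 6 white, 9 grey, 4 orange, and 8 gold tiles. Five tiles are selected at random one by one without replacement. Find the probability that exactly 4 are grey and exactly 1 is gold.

Unordered draws without replacement: count favorable combinations over C(27,5).
Favorable = C(6,0) · C(9,4) · C(4,0) · C(8,1) = 1008; total = C(27,5) = 80730.
P = 1008/80730 = 56/4485 ≈ 0.0125.

56/4485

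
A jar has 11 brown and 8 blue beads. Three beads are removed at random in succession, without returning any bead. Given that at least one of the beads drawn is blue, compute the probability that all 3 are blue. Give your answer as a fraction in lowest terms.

P(all 3 blue) = C(8,3)/C(19,3) = 56/969; P(at least one blue) = 1 − C(11,3)/C(19,3) = 268/323.
Since 'all 3 blue' ⊆ 'at least one blue', P(all 3 | at least one) = 56/969 / 268/323 = 14/201 ≈ 0.0697.

14/201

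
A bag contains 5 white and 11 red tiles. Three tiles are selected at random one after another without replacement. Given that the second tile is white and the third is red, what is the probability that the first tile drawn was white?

2/7

P(first=white and the second tile is white and the third is red) = (5/16)·(4/15)·(11/14) = 11/168.
P(E) = Σ over first color = 11/168 + 55/336 = 11/48.
By Bayes, P(first=white | E) = 11/168 / 11/48 = 2/7 ≈ 0.2857.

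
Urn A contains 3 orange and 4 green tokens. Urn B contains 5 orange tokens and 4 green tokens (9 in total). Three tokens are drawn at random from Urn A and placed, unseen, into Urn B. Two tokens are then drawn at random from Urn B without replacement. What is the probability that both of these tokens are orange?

59/231

Condition on how many of the transferred tokens are orange (from Urn A: 3 orange of 7; then Urn B has 12 total).
  0 orange: C(3,0)C(4,3)/C(7,3) = 4/35; then P = C(5,2)/C(12,2) = 5/33
  1 orange: C(3,1)C(4,2)/C(7,3) = 18/35; then P = C(6,2)/C(12,2) = 5/22
  2 orange: C(3,2)C(4,1)/C(7,3) = 12/35; then P = C(7,2)/C(12,2) = 7/22
  3 orange: C(3,3)C(4,0)/C(7,3) = 1/35; then P = C(8,2)/C(12,2) = 14/33
P(both orange) = 59/231 ≈ 0.2554.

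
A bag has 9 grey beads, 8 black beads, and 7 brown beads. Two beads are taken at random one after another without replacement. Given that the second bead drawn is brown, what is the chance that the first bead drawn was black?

P(first=black and the second bead drawn is brown) = (8/24)·(7/23) = 7/69.
P(the second bead drawn is brown) = Σ over first color = 21/184 + 7/69 + 7/92 = 7/24.
By Bayes, P(first=black | the second bead drawn is brown) = 7/69 / 7/24 = 8/23 ≈ 0.3478.

8/23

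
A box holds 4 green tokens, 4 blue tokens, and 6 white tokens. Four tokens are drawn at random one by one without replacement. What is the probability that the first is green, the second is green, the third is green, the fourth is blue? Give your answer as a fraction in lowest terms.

Multiply the conditional probability of each draw in order, without replacement, so each draw removes one from its color and from the total.
P = (4/14) · (3/13) · (2/12) · (4/11) = 4/1001 ≈ 0.0040.

4/1001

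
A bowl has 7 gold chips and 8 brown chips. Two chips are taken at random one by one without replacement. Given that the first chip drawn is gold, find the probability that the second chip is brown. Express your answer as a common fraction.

4/7

After removing 1 gold, the bowl has 8 brown out of 14 remaining.
P(second is brown | given) = 8/14 = 4/7 ≈ 0.5714.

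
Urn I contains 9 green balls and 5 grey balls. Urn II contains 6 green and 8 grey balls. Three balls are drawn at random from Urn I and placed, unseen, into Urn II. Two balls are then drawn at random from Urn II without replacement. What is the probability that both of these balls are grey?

Condition on how many of the transferred balls are grey (from Urn I: 5 grey of 14; then Urn II has 17 total).
  0 grey: C(5,0)C(9,3)/C(14,3) = 3/13; then P = C(8,2)/C(17,2) = 7/34
  1 grey: C(5,1)C(9,2)/C(14,3) = 45/91; then P = C(9,2)/C(17,2) = 9/34
  2 grey: C(5,2)C(9,1)/C(14,3) = 45/182; then P = C(10,2)/C(17,2) = 45/136
  3 grey: C(5,3)C(9,0)/C(14,3) = 5/182; then P = C(11,2)/C(17,2) = 55/136
P(both grey) = 1679/6188 ≈ 0.2713.

1679/6188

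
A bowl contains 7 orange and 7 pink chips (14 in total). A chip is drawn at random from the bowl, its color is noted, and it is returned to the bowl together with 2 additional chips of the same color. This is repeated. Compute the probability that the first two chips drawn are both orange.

After a orange draw the bowl holds 9 orange out of 16.
P = (7/14)·(9/16) = 9/32 ≈ 0.2812.

9/32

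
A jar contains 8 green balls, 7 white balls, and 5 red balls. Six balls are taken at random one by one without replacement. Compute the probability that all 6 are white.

7/38760

Unordered draws without replacement: count favorable combinations over C(20,6).
Favorable = C(8,0) · C(7,6) · C(5,0) = 7; total = C(20,6) = 38760.
P = 7/38760 = 7/38760 ≈ 0.0002.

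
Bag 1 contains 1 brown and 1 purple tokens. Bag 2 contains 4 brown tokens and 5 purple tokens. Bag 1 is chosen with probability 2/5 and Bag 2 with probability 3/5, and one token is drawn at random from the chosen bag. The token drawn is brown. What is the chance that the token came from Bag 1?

P(brown | Bag 1) = 1/2; P(brown | Bag 2) = 4/9.
P(brown) = 2/5·1/2 + 3/5·4/9 = 7/15.
By Bayes' rule, P(Bag 1 | brown) = 1/5 / 7/15 = 3/7 ≈ 0.4286.

3/7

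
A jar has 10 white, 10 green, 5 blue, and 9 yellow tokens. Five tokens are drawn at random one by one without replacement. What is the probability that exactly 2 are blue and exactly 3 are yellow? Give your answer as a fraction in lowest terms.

35/11594

Unordered draws without replacement: count favorable combinations over C(34,5).
Favorable = C(10,0) · C(10,0) · C(5,2) · C(9,3) = 840; total = C(34,5) = 278256.
P = 840/278256 = 35/11594 ≈ 0.0030.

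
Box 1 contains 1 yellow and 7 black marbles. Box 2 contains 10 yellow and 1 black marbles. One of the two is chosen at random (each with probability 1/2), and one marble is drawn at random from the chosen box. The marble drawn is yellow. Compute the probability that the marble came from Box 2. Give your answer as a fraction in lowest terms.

P(yellow | Box 1) = 1/8; P(yellow | Box 2) = 10/11.
P(yellow) = 1/2·1/8 + 1/2·10/11 = 91/176.
By Bayes' rule, P(Box 2 | yellow) = 5/11 / 91/176 = 80/91 ≈ 0.8791.

80/91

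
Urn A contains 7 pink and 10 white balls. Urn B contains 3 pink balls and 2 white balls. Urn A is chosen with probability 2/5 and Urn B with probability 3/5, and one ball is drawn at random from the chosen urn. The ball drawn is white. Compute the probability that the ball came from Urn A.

50/101

P(white | Urn A) = 10/17; P(white | Urn B) = 2/5.
P(white) = 2/5·10/17 + 3/5·2/5 = 202/425.
By Bayes' rule, P(Urn A | white) = 4/17 / 202/425 = 50/101 ≈ 0.4950.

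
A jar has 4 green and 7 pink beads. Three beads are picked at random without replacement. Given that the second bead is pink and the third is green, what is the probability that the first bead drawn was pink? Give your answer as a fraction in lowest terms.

2/3

P(first=pink and the second bead is pink and the third is green) = (7/11)·(6/10)·(4/9) = 28/165.
P(E) = Σ over first color = 14/165 + 28/165 = 14/55.
By Bayes, P(first=pink | E) = 28/165 / 14/55 = 2/3 ≈ 0.6667.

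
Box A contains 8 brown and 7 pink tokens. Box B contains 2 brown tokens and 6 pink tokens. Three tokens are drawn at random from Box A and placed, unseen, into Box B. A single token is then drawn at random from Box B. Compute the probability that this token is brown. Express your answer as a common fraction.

Condition on how many of the transferred tokens are brown (from Box A: 8 brown of 15; then Box B has 11 total).
  0 brown: C(8,0)C(7,3)/C(15,3) = 1/13; then P = 2/11
  1 brown: C(8,1)C(7,2)/C(15,3) = 24/65; then P = 3/11
  2 brown: C(8,2)C(7,1)/C(15,3) = 28/65; then P = 4/11
  3 brown: C(8,3)C(7,0)/C(15,3) = 8/65; then P = 5/11
P(brown from Box B) = 18/55 ≈ 0.3273.

18/55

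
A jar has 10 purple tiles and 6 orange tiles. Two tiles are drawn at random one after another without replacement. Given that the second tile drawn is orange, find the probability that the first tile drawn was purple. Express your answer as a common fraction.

2/3

P(first=purple and the second tile drawn is orange) = (10/16)·(6/15) = 1/4.
P(the second tile drawn is orange) = Σ over first color = 1/4 + 1/8 = 3/8.
By Bayes, P(first=purple | the second tile drawn is orange) = 1/4 / 3/8 = 2/3 ≈ 0.6667.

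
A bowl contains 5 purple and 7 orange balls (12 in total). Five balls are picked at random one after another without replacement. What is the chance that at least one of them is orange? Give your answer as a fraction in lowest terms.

791/792

Use the complement: P(at least one orange) = 1 − P(no orange).
P(none) = C(5,5)/C(12,5) = 1/792.
So P = 1 − 1/792 = 791/792 ≈ 0.9987.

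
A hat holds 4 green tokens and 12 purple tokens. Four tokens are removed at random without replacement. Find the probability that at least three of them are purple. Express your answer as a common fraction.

Sum the hypergeometric tail for j = 3,…,4 purple tokens.
Favorable = C(12,3)·C(4,1) + C(12,4)·C(4,0) = 1375; total = C(16,4) = 1820.
P = 1375/1820 = 275/364 ≈ 0.7555.

275/364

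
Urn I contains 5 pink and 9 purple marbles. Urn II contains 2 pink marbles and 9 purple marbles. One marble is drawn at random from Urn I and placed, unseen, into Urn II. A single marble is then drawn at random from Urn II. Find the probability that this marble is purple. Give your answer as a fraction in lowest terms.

45/56

Condition on how many of the transferred marbles are purple (from Urn I: 9 purple of 14; then Urn II has 12 total).
  0 purple: C(9,0)C(5,1)/C(14,1) = 5/14; then P = 9/12
  1 purple: C(9,1)C(5,0)/C(14,1) = 9/14; then P = 10/12
P(purple from Urn II) = 45/56 ≈ 0.8036.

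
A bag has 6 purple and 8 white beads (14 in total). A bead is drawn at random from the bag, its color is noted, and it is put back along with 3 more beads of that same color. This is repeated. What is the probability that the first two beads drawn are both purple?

After a purple draw the bag holds 9 purple out of 17.
P = (6/14)·(9/17) = 27/119 ≈ 0.2269.

27/119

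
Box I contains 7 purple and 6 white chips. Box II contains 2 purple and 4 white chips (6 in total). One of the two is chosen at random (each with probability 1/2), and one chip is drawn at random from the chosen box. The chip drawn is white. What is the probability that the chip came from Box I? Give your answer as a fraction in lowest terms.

9/22

P(white | Box I) = 6/13; P(white | Box II) = 2/3.
P(white) = 1/2·6/13 + 1/2·2/3 = 22/39.
By Bayes' rule, P(Box I | white) = 3/13 / 22/39 = 9/22 ≈ 0.4091.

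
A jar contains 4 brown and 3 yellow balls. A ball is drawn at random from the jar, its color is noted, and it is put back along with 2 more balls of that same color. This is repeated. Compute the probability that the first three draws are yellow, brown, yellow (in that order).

20/231

Track the composition after each reinforcement of +2.
P = (3/7) · (4/9) · (5/11) = 20/231 ≈ 0.0866.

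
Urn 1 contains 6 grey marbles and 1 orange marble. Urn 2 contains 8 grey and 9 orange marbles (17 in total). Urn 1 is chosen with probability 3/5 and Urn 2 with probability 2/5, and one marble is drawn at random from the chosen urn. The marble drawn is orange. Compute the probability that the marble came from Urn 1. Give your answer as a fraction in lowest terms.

17/59

P(orange | Urn 1) = 1/7; P(orange | Urn 2) = 9/17.
P(orange) = 3/5·1/7 + 2/5·9/17 = 177/595.
By Bayes' rule, P(Urn 1 | orange) = 3/35 / 177/595 = 17/59 ≈ 0.2881.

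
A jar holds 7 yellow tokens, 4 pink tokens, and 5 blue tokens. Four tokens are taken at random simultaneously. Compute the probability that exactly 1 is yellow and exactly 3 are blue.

Unordered draws without replacement: count favorable combinations over C(16,4).
Favorable = C(7,1) · C(4,0) · C(5,3) = 70; total = C(16,4) = 1820.
P = 70/1820 = 1/26 ≈ 0.0385.

1/26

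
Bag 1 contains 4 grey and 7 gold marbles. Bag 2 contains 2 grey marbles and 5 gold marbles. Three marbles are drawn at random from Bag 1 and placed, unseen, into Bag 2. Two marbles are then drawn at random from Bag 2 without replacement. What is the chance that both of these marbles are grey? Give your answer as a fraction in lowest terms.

Condition on how many of the transferred marbles are grey (from Bag 1: 4 grey of 11; then Bag 2 has 10 total).
  0 grey: C(4,0)C(7,3)/C(11,3) = 7/33; then P = C(2,2)/C(10,2) = 1/45
  1 grey: C(4,1)C(7,2)/C(11,3) = 28/55; then P = C(3,2)/C(10,2) = 1/15
  2 grey: C(4,2)C(7,1)/C(11,3) = 14/55; then P = C(4,2)/C(10,2) = 2/15
  3 grey: C(4,3)C(7,0)/C(11,3) = 4/165; then P = C(5,2)/C(10,2) = 2/9
P(both grey) = 193/2475 ≈ 0.0780.

193/2475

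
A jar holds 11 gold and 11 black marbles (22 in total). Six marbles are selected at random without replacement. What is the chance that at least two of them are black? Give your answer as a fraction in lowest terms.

Sum the hypergeometric tail for j = 2,…,6 black marbles.
Favorable = C(11,2)·C(11,4) + C(11,3)·C(11,3) + C(11,4)·C(11,2) + C(11,5)·C(11,1) + C(11,6)·C(11,0) = 69069; total = C(22,6) = 74613.
P = 69069/74613 = 299/323 ≈ 0.9257.

299/323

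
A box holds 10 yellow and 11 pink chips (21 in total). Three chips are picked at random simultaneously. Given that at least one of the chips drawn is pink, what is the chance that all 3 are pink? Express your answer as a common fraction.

3/22

P(all 3 pink) = C(11,3)/C(21,3) = 33/266; P(at least one pink) = 1 − C(10,3)/C(21,3) = 121/133.
Since 'all 3 pink' ⊆ 'at least one pink', P(all 3 | at least one) = 33/266 / 121/133 = 3/22 ≈ 0.1364.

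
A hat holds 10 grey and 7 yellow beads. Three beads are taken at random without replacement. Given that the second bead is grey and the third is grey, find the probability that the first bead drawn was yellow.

P(first=yellow and the second bead is grey and the third is grey) = (7/17)·(10/16)·(9/15) = 21/136.
P(E) = Σ over first color = 3/17 + 21/136 = 45/136.
By Bayes, P(first=yellow | E) = 21/136 / 45/136 = 7/15 ≈ 0.4667.

7/15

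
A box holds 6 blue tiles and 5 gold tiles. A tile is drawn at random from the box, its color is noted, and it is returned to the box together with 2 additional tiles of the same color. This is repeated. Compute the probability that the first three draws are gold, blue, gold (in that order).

14/143

Track the composition after each reinforcement of +2.
P = (5/11) · (6/13) · (7/15) = 14/143 ≈ 0.0979.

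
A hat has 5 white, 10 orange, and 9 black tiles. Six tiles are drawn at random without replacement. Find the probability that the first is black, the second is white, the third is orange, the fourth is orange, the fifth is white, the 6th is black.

Multiply the conditional probability of each draw in order, without replacement, so each draw removes one from its color and from the total.
P = (9/24) · (5/23) · (10/22) · (9/21) · (4/20) · (8/19) = 45/33649 ≈ 0.0013.

45/33649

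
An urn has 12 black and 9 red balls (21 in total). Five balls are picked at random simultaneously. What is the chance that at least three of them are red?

6/17

Sum the hypergeometric tail for j = 3,…,5 red balls.
Favorable = C(9,3)·C(12,2) + C(9,4)·C(12,1) + C(9,5)·C(12,0) = 7182; total = C(21,5) = 20349.
P = 7182/20349 = 6/17 ≈ 0.3529.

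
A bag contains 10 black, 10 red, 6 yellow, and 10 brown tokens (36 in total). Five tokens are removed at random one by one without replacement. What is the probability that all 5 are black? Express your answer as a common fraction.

Unordered draws without replacement: count favorable combinations over C(36,5).
Favorable = C(10,5) · C(10,0) · C(6,0) · C(10,0) = 252; total = C(36,5) = 376992.
P = 252/376992 = 1/1496 ≈ 0.0007.

1/1496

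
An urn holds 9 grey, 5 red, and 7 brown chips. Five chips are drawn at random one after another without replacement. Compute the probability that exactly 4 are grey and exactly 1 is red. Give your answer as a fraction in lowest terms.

Unordered draws without replacement: count favorable combinations over C(21,5).
Favorable = C(9,4) · C(5,1) · C(7,0) = 630; total = C(21,5) = 20349.
P = 630/20349 = 10/323 ≈ 0.0310.

10/323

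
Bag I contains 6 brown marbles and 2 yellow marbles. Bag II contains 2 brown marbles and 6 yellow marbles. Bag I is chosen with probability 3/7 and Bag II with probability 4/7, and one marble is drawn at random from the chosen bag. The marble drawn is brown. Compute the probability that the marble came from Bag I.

P(brown | Bag I) = 3/4; P(brown | Bag II) = 1/4.
P(brown) = 3/7·3/4 + 4/7·1/4 = 13/28.
By Bayes' rule, P(Bag I | brown) = 9/28 / 13/28 = 9/13 ≈ 0.6923.

9/13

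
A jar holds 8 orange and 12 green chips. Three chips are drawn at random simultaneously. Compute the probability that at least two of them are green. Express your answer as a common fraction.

Sum the hypergeometric tail for j = 2,…,3 green chips.
Favorable = C(12,2)·C(8,1) + C(12,3)·C(8,0) = 748; total = C(20,3) = 1140.
P = 748/1140 = 187/285 ≈ 0.6561.

187/285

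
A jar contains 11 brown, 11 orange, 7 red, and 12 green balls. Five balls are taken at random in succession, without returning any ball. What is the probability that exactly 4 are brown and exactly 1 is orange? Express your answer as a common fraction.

Unordered draws without replacement: count favorable combinations over C(41,5).
Favorable = C(11,4) · C(11,1) · C(7,0) · C(12,0) = 3630; total = C(41,5) = 749398.
P = 3630/749398 = 1815/374699 ≈ 0.0048.

1815/374699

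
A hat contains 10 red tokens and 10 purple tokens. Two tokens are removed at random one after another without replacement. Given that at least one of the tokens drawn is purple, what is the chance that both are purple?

9/29

P(both purple) = C(10,2)/C(20,2) = 9/38; P(at least one purple) = 1 − C(10,2)/C(20,2) = 29/38.
Since 'both purple' ⊆ 'at least one purple', P(both | at least one) = 9/38 / 29/38 = 9/29 ≈ 0.3103.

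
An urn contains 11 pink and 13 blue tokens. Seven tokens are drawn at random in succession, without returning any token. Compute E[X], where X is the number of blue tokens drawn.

By linearity of expectation, E[X] = Σ P(draw i is blue); by symmetry each draw (even without replacement) has P(blue) = 13/24.
E[X] = 7 · 13/24 = 91/24 ≈ 3.7917.

91/24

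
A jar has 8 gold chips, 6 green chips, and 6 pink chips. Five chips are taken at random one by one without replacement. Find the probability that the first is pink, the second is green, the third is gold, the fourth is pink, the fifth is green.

Multiply the conditional probability of each draw in order, without replacement, so each draw removes one from its color and from the total.
P = (6/20) · (6/19) · (8/18) · (5/17) · (5/16) = 5/1292 ≈ 0.0039.

5/1292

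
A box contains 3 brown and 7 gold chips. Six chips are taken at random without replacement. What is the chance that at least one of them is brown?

29/30

Use the complement: P(at least one brown) = 1 − P(no brown).
P(none) = C(7,6)/C(10,6) = 7/210.
So P = 1 − 7/210 = 29/30 ≈ 0.9667.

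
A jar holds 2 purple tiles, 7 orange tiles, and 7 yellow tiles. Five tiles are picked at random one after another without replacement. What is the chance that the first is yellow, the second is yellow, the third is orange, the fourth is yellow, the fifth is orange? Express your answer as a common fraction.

7/416

Multiply the conditional probability of each draw in order, without replacement, so each draw removes one from its color and from the total.
P = (7/16) · (6/15) · (7/14) · (5/13) · (6/12) = 7/416 ≈ 0.0168.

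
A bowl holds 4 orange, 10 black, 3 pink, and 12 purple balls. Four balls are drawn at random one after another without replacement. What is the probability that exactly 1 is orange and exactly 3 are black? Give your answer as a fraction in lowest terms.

Unordered draws without replacement: count favorable combinations over C(29,4).
Favorable = C(4,1) · C(10,3) · C(3,0) · C(12,0) = 480; total = C(29,4) = 23751.
P = 480/23751 = 160/7917 ≈ 0.0202.

160/7917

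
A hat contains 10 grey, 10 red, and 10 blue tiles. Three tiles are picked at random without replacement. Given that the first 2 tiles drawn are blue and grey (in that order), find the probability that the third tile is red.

5/14

After removing 1 grey, 1 blue, the hat has 10 red out of 28 remaining.
P(third is red | given) = 10/28 = 5/14 ≈ 0.3571.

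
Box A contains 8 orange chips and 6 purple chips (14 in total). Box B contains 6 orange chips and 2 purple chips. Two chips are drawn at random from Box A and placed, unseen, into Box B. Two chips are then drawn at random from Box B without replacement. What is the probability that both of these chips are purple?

262/4095

Condition on how many of the transferred chips are purple (from Box A: 6 purple of 14; then Box B has 10 total).
  0 purple: C(6,0)C(8,2)/C(14,2) = 4/13; then P = C(2,2)/C(10,2) = 1/45
  1 purple: C(6,1)C(8,1)/C(14,2) = 48/91; then P = C(3,2)/C(10,2) = 1/15
  2 purple: C(6,2)C(8,0)/C(14,2) = 15/91; then P = C(4,2)/C(10,2) = 2/15
P(both purple) = 262/4095 ≈ 0.0640.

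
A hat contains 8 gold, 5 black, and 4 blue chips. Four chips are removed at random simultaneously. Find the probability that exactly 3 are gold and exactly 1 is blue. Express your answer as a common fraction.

Unordered draws without replacement: count favorable combinations over C(17,4).
Favorable = C(8,3) · C(5,0) · C(4,1) = 224; total = C(17,4) = 2380.
P = 224/2380 = 8/85 ≈ 0.0941.

8/85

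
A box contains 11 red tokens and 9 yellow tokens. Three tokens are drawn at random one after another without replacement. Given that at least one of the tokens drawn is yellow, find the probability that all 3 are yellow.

P(all 3 yellow) = C(9,3)/C(20,3) = 7/95; P(at least one yellow) = 1 − C(11,3)/C(20,3) = 65/76.
Since 'all 3 yellow' ⊆ 'at least one yellow', P(all 3 | at least one) = 7/95 / 65/76 = 28/325 ≈ 0.0862.

28/325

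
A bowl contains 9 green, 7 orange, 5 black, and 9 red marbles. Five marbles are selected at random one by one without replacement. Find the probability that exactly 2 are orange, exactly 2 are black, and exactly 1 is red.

Unordered draws without replacement: count favorable combinations over C(30,5).
Favorable = C(9,0) · C(7,2) · C(5,2) · C(9,1) = 1890; total = C(30,5) = 142506.
P = 1890/142506 = 5/377 ≈ 0.0133.

5/377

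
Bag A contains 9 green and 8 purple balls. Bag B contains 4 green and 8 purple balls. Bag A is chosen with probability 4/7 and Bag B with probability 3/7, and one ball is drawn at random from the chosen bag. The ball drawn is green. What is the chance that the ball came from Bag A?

P(green | Bag A) = 9/17; P(green | Bag B) = 1/3.
P(green) = 4/7·9/17 + 3/7·1/3 = 53/119.
By Bayes' rule, P(Bag A | green) = 36/119 / 53/119 = 36/53 ≈ 0.6792.

36/53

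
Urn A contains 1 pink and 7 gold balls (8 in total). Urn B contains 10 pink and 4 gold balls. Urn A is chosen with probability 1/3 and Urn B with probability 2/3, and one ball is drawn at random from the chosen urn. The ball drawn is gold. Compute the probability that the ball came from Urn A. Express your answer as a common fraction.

49/81

P(gold | Urn A) = 7/8; P(gold | Urn B) = 2/7.
P(gold) = 1/3·7/8 + 2/3·2/7 = 27/56.
By Bayes' rule, P(Urn A | gold) = 7/24 / 27/56 = 49/81 ≈ 0.6049.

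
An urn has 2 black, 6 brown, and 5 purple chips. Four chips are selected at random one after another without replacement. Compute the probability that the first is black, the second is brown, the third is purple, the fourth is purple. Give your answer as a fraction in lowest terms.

2/143

Multiply the conditional probability of each draw in order, without replacement, so each draw removes one from its color and from the total.
P = (2/13) · (6/12) · (5/11) · (4/10) = 2/143 ≈ 0.0140.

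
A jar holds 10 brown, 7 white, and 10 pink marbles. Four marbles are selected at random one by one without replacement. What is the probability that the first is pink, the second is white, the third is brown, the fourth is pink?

7/468

Multiply the conditional probability of each draw in order, without replacement, so each draw removes one from its color and from the total.
P = (10/27) · (7/26) · (10/25) · (9/24) = 7/468 ≈ 0.0150.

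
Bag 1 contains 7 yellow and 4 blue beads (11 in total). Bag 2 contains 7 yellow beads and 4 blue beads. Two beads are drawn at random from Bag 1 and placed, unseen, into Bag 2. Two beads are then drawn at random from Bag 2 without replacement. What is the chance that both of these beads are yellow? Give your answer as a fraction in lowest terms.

833/2145

Condition on how many of the transferred beads are yellow (from Bag 1: 7 yellow of 11; then Bag 2 has 13 total).
  0 yellow: C(7,0)C(4,2)/C(11,2) = 6/55; then P = C(7,2)/C(13,2) = 7/26
  1 yellow: C(7,1)C(4,1)/C(11,2) = 28/55; then P = C(8,2)/C(13,2) = 14/39
  2 yellow: C(7,2)C(4,0)/C(11,2) = 21/55; then P = C(9,2)/C(13,2) = 6/13
P(both yellow) = 833/2145 ≈ 0.3883.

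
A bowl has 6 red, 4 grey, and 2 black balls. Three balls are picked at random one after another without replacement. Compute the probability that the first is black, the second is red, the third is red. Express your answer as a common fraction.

1/22

Multiply the conditional probability of each draw in order, without replacement, so each draw removes one from its color and from the total.
P = (2/12) · (6/11) · (5/10) = 1/22 ≈ 0.0455.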